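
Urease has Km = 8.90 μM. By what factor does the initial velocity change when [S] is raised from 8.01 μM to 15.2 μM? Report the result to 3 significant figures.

Since Vmax cancels, v₂/v₁ = [S]₂(Km+[S]₁) / [S]₁(Km+[S]₂).
= 15.2×(8.90+8.01) / (8.01×(8.90+15.2)) = 257.0/193.0 = 1.33.

1.33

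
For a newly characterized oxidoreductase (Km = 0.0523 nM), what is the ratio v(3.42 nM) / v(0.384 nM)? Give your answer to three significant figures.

Since Vmax cancels, v₂/v₁ = [S]₂(Km+[S]₁) / [S]₁(Km+[S]₂).
= 3.42×(0.0523+0.384) / (0.384×(0.0523+3.42)) = 1.492/1.333 = 1.12.

1.12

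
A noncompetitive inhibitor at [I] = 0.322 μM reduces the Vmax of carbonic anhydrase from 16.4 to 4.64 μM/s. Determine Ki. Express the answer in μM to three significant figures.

Noncompetitive: Vmax,app = Vmax/α with α = 1 + [I]/Ki.
α = Vmax/Vmax,app = 16.4/4.64 = 3.534.
Ki = [I]/(α − 1) = 0.322/2.534 = 0.127 μM.

0.127 μM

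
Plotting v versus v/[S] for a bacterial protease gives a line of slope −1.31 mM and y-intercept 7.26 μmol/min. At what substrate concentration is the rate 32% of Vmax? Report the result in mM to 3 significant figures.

The Eadie–Hofstee slope gives Km = 1.31 mM (slope = −Km).
v/Vmax = [S]/(Km+[S]) = 0.32 ⇒ [S] = Km·0.32/(1−0.32) = 1.31 × 0.4706 = 0.616 mM.

0.616 mM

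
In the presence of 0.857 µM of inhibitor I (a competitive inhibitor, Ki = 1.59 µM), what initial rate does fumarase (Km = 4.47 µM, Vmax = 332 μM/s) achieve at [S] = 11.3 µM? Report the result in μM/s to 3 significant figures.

206 μM/s

α = 1 + [I]/Ki = 1 + 0.857/1.59 = 1.539.
For a competitive inhibitor, Vmax is unchanged and the apparent Km becomes α·Km: Km,app = 6.88 µM, Vmax,app = 332 μM/s.
v = Vmax,app·[S]/(Km,app + [S]) = 332 × 11.3/(6.88 + 11.3) = 206 μM/s.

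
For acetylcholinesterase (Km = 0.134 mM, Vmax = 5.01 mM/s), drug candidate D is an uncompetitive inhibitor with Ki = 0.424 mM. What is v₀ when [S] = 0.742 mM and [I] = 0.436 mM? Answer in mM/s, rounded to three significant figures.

With α = 1 + [I]/Ki = 1 + 0.436/0.424 = 2.028, the uncompetitive rate law is v = (Vmax/α)·[S] / (Km/α + [S]).
v = (5.01/2.028)×0.742 / (0.134/2.028 + 0.742) = 1.833/0.8081 = 2.27 mM/s.

2.27 mM/s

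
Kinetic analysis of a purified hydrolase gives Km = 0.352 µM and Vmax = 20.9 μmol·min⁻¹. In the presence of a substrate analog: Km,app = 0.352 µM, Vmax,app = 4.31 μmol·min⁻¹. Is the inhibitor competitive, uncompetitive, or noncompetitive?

noncompetitive

Vmax decreases (20.9 → 4.31 μmol·min⁻¹) while Km is unchanged — pure noncompetitive inhibition.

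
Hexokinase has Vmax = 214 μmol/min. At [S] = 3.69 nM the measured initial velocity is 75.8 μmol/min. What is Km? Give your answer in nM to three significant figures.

From v = Vmax[S]/(Km+[S]), Km = [S](Vmax − v)/v.
Km = 3.69 × (214 − 75.8) / 75.8 = 510.0/75.8 = 6.73 nM.

6.73 nM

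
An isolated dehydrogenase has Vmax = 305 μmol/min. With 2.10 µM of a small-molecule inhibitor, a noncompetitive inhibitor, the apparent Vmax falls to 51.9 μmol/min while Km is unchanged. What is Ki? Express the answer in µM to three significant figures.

Noncompetitive: Vmax,app = Vmax/α with α = 1 + [I]/Ki.
α = Vmax/Vmax,app = 305/51.9 = 5.877.
Since α = 1 + [I]/Ki, [I]/Ki = 5.877 − 1 = 4.877 and Ki = 2.10/4.877 = 0.431 µM.

0.431 µM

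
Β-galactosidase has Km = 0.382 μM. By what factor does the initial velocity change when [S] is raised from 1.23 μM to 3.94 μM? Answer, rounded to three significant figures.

1.19

Since Vmax cancels, v₂/v₁ = [S]₂(Km+[S]₁) / [S]₁(Km+[S]₂).
= 3.94×(0.382+1.23) / (1.23×(0.382+3.94)) = 6.351/5.316 = 1.19.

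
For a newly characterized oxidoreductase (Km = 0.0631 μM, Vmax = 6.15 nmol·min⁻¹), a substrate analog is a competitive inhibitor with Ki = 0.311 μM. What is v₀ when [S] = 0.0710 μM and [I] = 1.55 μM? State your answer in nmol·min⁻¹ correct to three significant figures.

α = 1 + [I]/Ki = 1 + 1.55/0.311 = 5.984.
For a competitive inhibitor, Vmax is unchanged and the apparent Km becomes α·Km: Km,app = 0.378 μM, Vmax,app = 6.15 nmol·min⁻¹.
v = Vmax,app·[S]/(Km,app + [S]) = 6.15 × 0.0710/(0.378 + 0.0710) = 0.973 nmol·min⁻¹.

0.973 nmol·min⁻¹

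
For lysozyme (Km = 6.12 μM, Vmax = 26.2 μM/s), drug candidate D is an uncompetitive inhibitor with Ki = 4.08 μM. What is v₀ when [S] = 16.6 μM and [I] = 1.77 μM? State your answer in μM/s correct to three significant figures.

14.5 μM/s

α = 1 + [I]/Ki = 1 + 1.77/4.08 = 1.434.
For an uncompetitive inhibitor, both parameters are divided by α, giving Vmax/α and Km/α: Km,app = 4.27 μM, Vmax,app = 18.3 μM/s.
v = Vmax,app·[S]/(Km,app + [S]) = 18.3 × 16.6/(4.27 + 16.6) = 14.5 μM/s.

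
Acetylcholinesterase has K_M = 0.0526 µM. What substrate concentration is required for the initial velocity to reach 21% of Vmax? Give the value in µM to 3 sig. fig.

0.0140 µM

v/Vmax = [S]/(Km+[S]) = 0.21, so [S] = Km·0.21/(1 − 0.21) = 0.0526 × 0.2658.
[S] = 0.0140 µM.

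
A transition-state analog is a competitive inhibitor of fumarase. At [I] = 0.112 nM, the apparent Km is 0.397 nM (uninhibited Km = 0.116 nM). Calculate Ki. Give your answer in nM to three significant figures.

Competitive: Km,app = α·Km with α = 1 + [I]/Ki.
α = Km,app/Km = 0.397/0.116 = 3.422.
Ki = [I]/(α − 1) = 0.112/2.422 = 0.0462 nM.

0.0462 nM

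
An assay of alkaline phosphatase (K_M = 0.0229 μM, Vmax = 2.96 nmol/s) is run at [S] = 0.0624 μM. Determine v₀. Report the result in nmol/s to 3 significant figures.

2.17 nmol/s

[S]/(Km+[S]) = 0.0624/0.08530 = 0.7315, the fractional saturation.
v = 0.7315 × Vmax = 0.7315 × 2.96 = 2.17 nmol/s.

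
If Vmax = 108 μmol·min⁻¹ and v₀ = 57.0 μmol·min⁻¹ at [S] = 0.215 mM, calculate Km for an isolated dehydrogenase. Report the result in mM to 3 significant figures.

0.192 mM

From v = Vmax[S]/(Km+[S]), Km = [S](Vmax − v)/v.
Km = 0.215 × (108 − 57.0) / 57.0 = 10.96/57.0 = 0.192 mM.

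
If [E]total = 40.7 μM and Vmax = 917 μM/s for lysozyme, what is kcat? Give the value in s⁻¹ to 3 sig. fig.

kcat = Vmax/[E]total = 917 μM/s / 40.7 μM = 22.5 s⁻¹.

22.5 s⁻¹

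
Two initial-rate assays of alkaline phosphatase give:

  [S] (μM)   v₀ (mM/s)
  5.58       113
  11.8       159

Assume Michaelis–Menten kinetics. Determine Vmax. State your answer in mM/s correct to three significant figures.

From v = Vmax[S]/(Km+[S]), each point gives Vmax = v(Km+[S])/[S].
Equating: 113(Km+5.58)/5.58 = 159(Km+11.8)/11.8.
20.25·Km + 113 = 13.47·Km + 159, so (20.25 − 13.47)·Km = 159 − 113.
Km = 46.00/6.776 = 6.79 μM; then Vmax = 113(6.79+5.58)/5.58 = 250 mM/s.

250 mM/s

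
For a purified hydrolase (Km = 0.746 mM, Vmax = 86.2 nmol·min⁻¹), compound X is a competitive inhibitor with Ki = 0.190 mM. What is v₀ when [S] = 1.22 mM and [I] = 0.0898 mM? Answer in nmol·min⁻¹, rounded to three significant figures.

45.4 nmol·min⁻¹

α = 1 + [I]/Ki = 1 + 0.0898/0.190 = 1.473.
For a competitive inhibitor, Vmax is unchanged and the apparent Km becomes α·Km: Km,app = 1.10 mM, Vmax,app = 86.2 nmol·min⁻¹.
v = Vmax,app·[S]/(Km,app + [S]) = 86.2 × 1.22/(1.10 + 1.22) = 45.4 nmol·min⁻¹.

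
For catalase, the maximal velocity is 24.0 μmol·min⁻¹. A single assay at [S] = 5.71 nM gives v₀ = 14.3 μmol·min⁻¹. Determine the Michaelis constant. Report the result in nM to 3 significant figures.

3.87 nM

v/Vmax = 14.3/24.0 = 0.5958 = [S]/(Km+[S]).
So Km + [S] = [S]/0.5958 = 9.583 nM, giving Km = 9.583 − 5.71 = 3.87 nM.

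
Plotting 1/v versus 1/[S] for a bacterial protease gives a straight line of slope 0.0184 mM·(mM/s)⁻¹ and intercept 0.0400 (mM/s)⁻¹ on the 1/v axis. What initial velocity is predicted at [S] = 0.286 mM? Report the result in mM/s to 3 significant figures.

9.58 mM/s

The y-intercept is 1/Vmax, so Vmax = 1/0.0400 = 25.0 mM/s.
The slope is Km/Vmax, so Km = 0.0184 × 25.0 = 0.460 mM.
Then v = 25.0 × 0.286/(0.460 + 0.286) = 9.58 mM/s.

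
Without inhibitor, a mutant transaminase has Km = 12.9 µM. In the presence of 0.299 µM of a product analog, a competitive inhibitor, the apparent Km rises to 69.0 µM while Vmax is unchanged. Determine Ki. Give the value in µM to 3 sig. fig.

0.0688 µM

Competitive: Km,app = α·Km with α = 1 + [I]/Ki.
α = Km,app/Km = 69.0/12.9 = 5.349.
Since α = 1 + [I]/Ki, [I]/Ki = 5.349 − 1 = 4.349 and Ki = 0.299/4.349 = 0.0688 µM.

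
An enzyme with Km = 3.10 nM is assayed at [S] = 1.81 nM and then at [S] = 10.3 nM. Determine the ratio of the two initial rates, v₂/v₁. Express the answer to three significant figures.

Since Vmax cancels, v₂/v₁ = [S]₂(Km+[S]₁) / [S]₁(Km+[S]₂).
= 10.3×(3.10+1.81) / (1.81×(3.10+10.3)) = 50.57/24.25 = 2.09.

2.09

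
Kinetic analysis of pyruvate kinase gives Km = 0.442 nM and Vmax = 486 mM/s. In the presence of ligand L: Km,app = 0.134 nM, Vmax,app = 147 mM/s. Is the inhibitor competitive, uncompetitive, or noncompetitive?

Both Km and Vmax decrease by the same factor (~3.30-fold) — characteristic of uncompetitive inhibition.

uncompetitive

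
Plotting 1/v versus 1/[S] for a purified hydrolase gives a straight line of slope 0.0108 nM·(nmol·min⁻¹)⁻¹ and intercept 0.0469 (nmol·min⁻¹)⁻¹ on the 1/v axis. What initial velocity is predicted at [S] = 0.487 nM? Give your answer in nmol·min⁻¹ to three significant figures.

14.5 nmol·min⁻¹

The y-intercept is 1/Vmax, so Vmax = 1/0.0469 = 21.3 nmol·min⁻¹.
The slope is Km/Vmax, so Km = 0.0108 × 21.3 = 0.230 nM.
Then v = 21.3 × 0.487/(0.230 + 0.487) = 14.5 nmol·min⁻¹.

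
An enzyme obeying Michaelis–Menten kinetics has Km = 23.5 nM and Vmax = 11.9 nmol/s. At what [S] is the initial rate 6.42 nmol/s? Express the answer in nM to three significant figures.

Rearranging v = Vmax[S]/(Km+[S]) gives [S] = Km·v/(Vmax − v).
[S] = 23.5 × 6.42 / (11.9 − 6.42) = 150.9/5.480 = 27.5 nM.

27.5 nM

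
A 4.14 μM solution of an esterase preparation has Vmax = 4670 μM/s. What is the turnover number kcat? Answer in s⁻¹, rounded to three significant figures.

1130 s⁻¹

kcat = Vmax/[E]total = 4670 μM/s / 4.14 μM = 1130 s⁻¹.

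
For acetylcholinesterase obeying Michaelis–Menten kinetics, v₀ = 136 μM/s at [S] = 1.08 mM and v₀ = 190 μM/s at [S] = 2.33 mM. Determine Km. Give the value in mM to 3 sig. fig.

1.22 mM

In reciprocal form, 1/v = (Km/Vmax)·(1/[S]) + 1/Vmax. The two points give (1/[S], 1/v) = (0.9259, 0.007353) and (0.4292, 0.005263).
Slope = (0.007353 − 0.005263)/(0.9259 − 0.4292) = 0.004207; intercept = 0.007353 − 0.004207×0.9259 = 0.003458.
Vmax = 1/intercept = 289 μM/s; Km = slope × Vmax = 0.004207 × 289 = 1.22 mM.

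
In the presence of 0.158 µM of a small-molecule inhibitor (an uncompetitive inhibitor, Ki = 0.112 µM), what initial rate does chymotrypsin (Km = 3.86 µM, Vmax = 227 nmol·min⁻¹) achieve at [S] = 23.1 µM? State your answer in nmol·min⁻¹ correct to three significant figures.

α = 1 + [I]/Ki = 1 + 0.158/0.112 = 2.411.
For an uncompetitive inhibitor, both parameters are divided by α, giving Vmax/α and Km/α: Km,app = 1.60 µM, Vmax,app = 94.2 nmol·min⁻¹.
v = Vmax,app·[S]/(Km,app + [S]) = 94.2 × 23.1/(1.60 + 23.1) = 88.1 nmol·min⁻¹.

88.1 nmol·min⁻¹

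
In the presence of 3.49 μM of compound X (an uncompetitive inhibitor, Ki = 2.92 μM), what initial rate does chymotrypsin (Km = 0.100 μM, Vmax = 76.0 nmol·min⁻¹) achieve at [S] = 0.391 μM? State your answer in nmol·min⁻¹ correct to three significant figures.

31.0 nmol·min⁻¹

α = 1 + [I]/Ki = 1 + 3.49/2.92 = 2.195.
For an uncompetitive inhibitor, both parameters are divided by α, giving Vmax/α and Km/α: Km,app = 0.0456 μM, Vmax,app = 34.6 nmol·min⁻¹.
v = Vmax,app·[S]/(Km,app + [S]) = 34.6 × 0.391/(0.0456 + 0.391) = 31.0 nmol·min⁻¹.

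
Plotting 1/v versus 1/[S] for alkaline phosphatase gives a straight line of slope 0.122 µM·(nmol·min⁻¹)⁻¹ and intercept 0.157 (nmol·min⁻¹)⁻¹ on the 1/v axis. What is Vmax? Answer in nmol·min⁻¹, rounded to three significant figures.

6.37 nmol·min⁻¹

The y-intercept of a Lineweaver–Burk plot equals 1/Vmax, so Vmax = 1/0.157 = 6.37 nmol·min⁻¹.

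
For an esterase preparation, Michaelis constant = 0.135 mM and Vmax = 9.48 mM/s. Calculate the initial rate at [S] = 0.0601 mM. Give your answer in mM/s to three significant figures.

[S]/(Km+[S]) = 0.0601/0.1951 = 0.3080, the fractional saturation.
v = 0.3080 × Vmax = 0.3080 × 9.48 = 2.92 mM/s.

2.92 mM/s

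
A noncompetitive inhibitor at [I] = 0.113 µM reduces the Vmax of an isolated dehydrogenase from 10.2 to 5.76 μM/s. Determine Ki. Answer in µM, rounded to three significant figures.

Noncompetitive: Vmax,app = Vmax/α with α = 1 + [I]/Ki.
α = Vmax/Vmax,app = 10.2/5.76 = 1.771.
Ki = [I]/(α − 1) = 0.113/0.7708 = 0.147 µM.

0.147 µM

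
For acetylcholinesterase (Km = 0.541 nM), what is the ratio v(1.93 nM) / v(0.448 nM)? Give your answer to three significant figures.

1.72

The fractional saturations are [S]/(Km+[S]) = 0.448/0.9890 = 0.4530 and 1.93/2.471 = 0.7811.
v₂/v₁ is just their ratio: 0.7811/0.4530 = 1.72.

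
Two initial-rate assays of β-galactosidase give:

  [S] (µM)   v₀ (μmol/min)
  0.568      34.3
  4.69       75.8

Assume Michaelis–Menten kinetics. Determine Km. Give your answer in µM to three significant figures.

0.938 µM

From v = Vmax[S]/(Km+[S]), each point gives Vmax = v(Km+[S])/[S].
Equating: 34.3(Km+0.568)/0.568 = 75.8(Km+4.69)/4.69.
60.39·Km + 34.3 = 16.16·Km + 75.8, so (60.39 − 16.16)·Km = 75.8 − 34.3.
Km = 41.50/44.23 = 0.938 µM; then Vmax = 34.3(0.938+0.568)/0.568 = 91.0 μmol/min.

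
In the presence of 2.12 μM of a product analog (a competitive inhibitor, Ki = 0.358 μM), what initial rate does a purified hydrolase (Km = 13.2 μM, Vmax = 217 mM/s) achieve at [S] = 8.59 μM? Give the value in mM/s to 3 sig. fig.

18.6 mM/s

α = 1 + [I]/Ki = 1 + 2.12/0.358 = 6.922.
For a competitive inhibitor, Vmax is unchanged and the apparent Km becomes α·Km: Km,app = 91.4 μM, Vmax,app = 217 mM/s.
v = Vmax,app·[S]/(Km,app + [S]) = 217 × 8.59/(91.4 + 8.59) = 18.6 mM/s.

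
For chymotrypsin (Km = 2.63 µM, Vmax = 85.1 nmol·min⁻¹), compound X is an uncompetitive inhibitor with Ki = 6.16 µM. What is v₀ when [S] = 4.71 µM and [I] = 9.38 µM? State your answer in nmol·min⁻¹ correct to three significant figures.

α = 1 + [I]/Ki = 1 + 9.38/6.16 = 2.523.
For an uncompetitive inhibitor, both parameters are divided by α, giving Vmax/α and Km/α: Km,app = 1.04 µM, Vmax,app = 33.7 nmol·min⁻¹.
v = Vmax,app·[S]/(Km,app + [S]) = 33.7 × 4.71/(1.04 + 4.71) = 27.6 nmol·min⁻¹.

27.6 nmol·min⁻¹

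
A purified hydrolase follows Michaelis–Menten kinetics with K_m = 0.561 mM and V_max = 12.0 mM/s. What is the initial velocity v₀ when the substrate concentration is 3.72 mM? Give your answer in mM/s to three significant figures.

10.4 mM/s

[S]/(Km+[S]) = 3.72/4.281 = 0.8690, the fractional saturation.
v = 0.8690 × Vmax = 0.8690 × 12.0 = 10.4 mM/s.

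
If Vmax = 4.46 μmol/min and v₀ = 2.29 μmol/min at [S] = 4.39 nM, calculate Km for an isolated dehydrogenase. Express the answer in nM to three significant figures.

4.16 nM

From v = Vmax[S]/(Km+[S]), Km = [S](Vmax − v)/v.
Km = 4.39 × (4.46 − 2.29) / 2.29 = 9.526/2.29 = 4.16 nM.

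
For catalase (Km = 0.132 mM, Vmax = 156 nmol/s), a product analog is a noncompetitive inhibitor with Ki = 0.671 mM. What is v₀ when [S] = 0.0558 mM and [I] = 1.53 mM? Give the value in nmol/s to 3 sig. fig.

α = 1 + [I]/Ki = 1 + 1.53/0.671 = 3.280.
For a noncompetitive inhibitor, Vmax is reduced to Vmax/α while Km is unchanged: Km,app = 0.132 mM, Vmax,app = 47.6 nmol/s.
v = Vmax,app·[S]/(Km,app + [S]) = 47.6 × 0.0558/(0.132 + 0.0558) = 14.1 nmol/s.

14.1 nmol/s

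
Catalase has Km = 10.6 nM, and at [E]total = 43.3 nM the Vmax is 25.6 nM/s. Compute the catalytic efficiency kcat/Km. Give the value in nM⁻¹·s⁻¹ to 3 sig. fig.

kcat = Vmax/[E]total = 25.6/43.3 = 0.591 s⁻¹.
kcat/Km = 0.591/10.6 = 0.0558 nM⁻¹·s⁻¹.

0.0558 nM⁻¹·s⁻¹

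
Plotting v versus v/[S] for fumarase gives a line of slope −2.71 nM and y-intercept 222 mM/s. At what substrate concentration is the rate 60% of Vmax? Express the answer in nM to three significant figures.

4.06 nM

The Eadie–Hofstee slope gives Km = 2.71 nM (slope = −Km).
v/Vmax = [S]/(Km+[S]) = 0.6 ⇒ [S] = Km·0.6/(1−0.6) = 2.71 × 1.500 = 4.06 nM.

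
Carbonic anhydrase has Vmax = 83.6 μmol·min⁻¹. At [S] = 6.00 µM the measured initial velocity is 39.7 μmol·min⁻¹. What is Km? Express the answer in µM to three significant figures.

From v = Vmax[S]/(Km+[S]), Km = [S](Vmax − v)/v.
Km = 6.00 × (83.6 − 39.7) / 39.7 = 263.4/39.7 = 6.63 µM.

6.63 µM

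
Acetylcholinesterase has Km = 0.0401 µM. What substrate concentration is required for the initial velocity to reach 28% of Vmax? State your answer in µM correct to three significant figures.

v/Vmax = [S]/(Km+[S]) = 0.28, so [S] = Km·0.28/(1 − 0.28) = 0.0401 × 0.3889.
[S] = 0.0156 µM.

0.0156 µM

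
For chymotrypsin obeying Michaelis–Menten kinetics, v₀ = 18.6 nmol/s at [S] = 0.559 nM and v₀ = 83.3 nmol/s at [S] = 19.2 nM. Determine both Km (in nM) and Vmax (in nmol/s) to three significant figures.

In reciprocal form, 1/v = (Km/Vmax)·(1/[S]) + 1/Vmax. The two points give (1/[S], 1/v) = (1.789, 0.05376) and (0.05208, 0.01200).
Slope = (0.05376 − 0.01200)/(1.789 − 0.05208) = 0.02404; intercept = 0.05376 − 0.02404×1.789 = 0.01075.
Vmax = 1/intercept = 93.0 nmol/s; Km = slope × Vmax = 0.02404 × 93.0 = 2.24 nM.

Km = 2.24 nM; Vmax = 93.0 nmol/s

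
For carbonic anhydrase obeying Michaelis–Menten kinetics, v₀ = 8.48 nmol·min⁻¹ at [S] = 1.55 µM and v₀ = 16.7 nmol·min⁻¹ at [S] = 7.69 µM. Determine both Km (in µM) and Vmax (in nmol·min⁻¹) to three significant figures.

Km = 2.49 µM; Vmax = 22.1 nmol·min⁻¹

In reciprocal form, 1/v = (Km/Vmax)·(1/[S]) + 1/Vmax. The two points give (1/[S], 1/v) = (0.6452, 0.1179) and (0.1300, 0.05988).
Slope = (0.1179 − 0.05988)/(0.6452 − 0.1300) = 0.1127; intercept = 0.1179 − 0.1127×0.6452 = 0.04523.
Vmax = 1/intercept = 22.1 nmol·min⁻¹; Km = slope × Vmax = 0.1127 × 22.1 = 2.49 µM.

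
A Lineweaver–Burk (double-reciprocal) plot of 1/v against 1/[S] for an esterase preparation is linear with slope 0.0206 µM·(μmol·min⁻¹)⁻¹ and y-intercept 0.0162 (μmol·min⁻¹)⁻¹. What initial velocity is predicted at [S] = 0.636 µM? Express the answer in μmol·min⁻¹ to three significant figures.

The y-intercept is 1/Vmax, so Vmax = 1/0.0162 = 61.7 μmol·min⁻¹.
The slope is Km/Vmax, so Km = 0.0206 × 61.7 = 1.27 µM.
Then v = 61.7 × 0.636/(1.27 + 0.636) = 20.6 μmol·min⁻¹.

20.6 μmol·min⁻¹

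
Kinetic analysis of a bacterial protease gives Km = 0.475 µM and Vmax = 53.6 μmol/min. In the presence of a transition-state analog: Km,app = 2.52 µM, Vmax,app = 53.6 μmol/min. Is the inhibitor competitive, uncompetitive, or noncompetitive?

competitive

Km increases (0.475 → 2.52 µM) while Vmax is unchanged — the hallmark of competitive inhibition.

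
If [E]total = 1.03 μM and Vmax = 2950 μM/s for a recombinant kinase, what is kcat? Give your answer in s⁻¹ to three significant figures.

2860 s⁻¹

kcat = Vmax/[E]total = 2950 μM/s / 1.03 μM = 2860 s⁻¹.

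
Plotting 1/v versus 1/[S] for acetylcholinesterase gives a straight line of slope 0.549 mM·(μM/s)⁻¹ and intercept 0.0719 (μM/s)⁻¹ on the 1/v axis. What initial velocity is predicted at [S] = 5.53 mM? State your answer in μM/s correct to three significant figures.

The y-intercept is 1/Vmax, so Vmax = 1/0.0719 = 13.9 μM/s.
The slope is Km/Vmax, so Km = 0.549 × 13.9 = 7.64 mM.
Then v = 13.9 × 5.53/(7.64 + 5.53) = 5.84 μM/s.

5.84 μM/s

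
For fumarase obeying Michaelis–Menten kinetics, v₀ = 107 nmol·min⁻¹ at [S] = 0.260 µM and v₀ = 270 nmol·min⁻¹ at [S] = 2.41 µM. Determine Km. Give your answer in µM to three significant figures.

In reciprocal form, 1/v = (Km/Vmax)·(1/[S]) + 1/Vmax. The two points give (1/[S], 1/v) = (3.846, 0.009346) and (0.4149, 0.003704).
Slope = (0.009346 − 0.003704)/(3.846 − 0.4149) = 0.001644; intercept = 0.009346 − 0.001644×3.846 = 0.003021.
Vmax = 1/intercept = 331 nmol·min⁻¹; Km = slope × Vmax = 0.001644 × 331 = 0.544 µM.

0.544 µM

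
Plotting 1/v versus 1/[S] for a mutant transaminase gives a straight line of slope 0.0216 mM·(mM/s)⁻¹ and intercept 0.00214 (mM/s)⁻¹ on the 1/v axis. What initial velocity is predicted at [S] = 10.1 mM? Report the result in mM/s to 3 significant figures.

The y-intercept is 1/Vmax, so Vmax = 1/0.00214 = 467 mM/s.
The slope is Km/Vmax, so Km = 0.0216 × 467 = 10.1 mM.
Then v = 467 × 10.1/(10.1 + 10.1) = 234 mM/s.

234 mM/s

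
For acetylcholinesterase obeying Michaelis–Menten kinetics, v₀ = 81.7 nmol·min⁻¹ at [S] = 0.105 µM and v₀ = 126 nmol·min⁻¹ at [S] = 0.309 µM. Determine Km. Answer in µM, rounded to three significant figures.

0.120 µM

In reciprocal form, 1/v = (Km/Vmax)·(1/[S]) + 1/Vmax. The two points give (1/[S], 1/v) = (9.524, 0.01224) and (3.236, 0.007937).
Slope = (0.01224 − 0.007937)/(9.524 − 3.236) = 0.0006844; intercept = 0.01224 − 0.0006844×9.524 = 0.005722.
Vmax = 1/intercept = 175 nmol·min⁻¹; Km = slope × Vmax = 0.0006844 × 175 = 0.120 µM.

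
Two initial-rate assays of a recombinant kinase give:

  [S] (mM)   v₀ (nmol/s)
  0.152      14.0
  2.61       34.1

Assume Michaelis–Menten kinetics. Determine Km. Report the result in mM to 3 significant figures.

From v = Vmax[S]/(Km+[S]), each point gives Vmax = v(Km+[S])/[S].
Equating: 14.0(Km+0.152)/0.152 = 34.1(Km+2.61)/2.61.
92.11·Km + 14.0 = 13.07·Km + 34.1, so (92.11 − 13.07)·Km = 34.1 − 14.0.
Km = 20.10/79.04 = 0.254 mM; then Vmax = 14.0(0.254+0.152)/0.152 = 37.4 nmol/s.

0.254 mM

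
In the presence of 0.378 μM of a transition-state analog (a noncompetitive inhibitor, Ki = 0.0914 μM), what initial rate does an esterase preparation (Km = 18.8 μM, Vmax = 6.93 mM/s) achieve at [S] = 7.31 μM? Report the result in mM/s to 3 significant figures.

With α = 1 + [I]/Ki = 1 + 0.378/0.0914 = 5.136, the noncompetitive rate law is v = (Vmax/α)·[S] / (Km + [S]).
v = (6.93/5.136)×7.31 / (18.8 + 7.31) = 9.864/26.11 = 0.378 mM/s.

0.378 mM/s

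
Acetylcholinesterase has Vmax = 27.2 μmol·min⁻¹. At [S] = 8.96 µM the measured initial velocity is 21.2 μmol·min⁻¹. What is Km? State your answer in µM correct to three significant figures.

From v = Vmax[S]/(Km+[S]), Km = [S](Vmax − v)/v.
Km = 8.96 × (27.2 − 21.2) / 21.2 = 53.76/21.2 = 2.54 µM.

2.54 µM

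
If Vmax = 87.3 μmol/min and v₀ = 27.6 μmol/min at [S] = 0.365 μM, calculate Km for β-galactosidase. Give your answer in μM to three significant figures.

0.790 μM

From v = Vmax[S]/(Km+[S]), Km = [S](Vmax − v)/v.
Km = 0.365 × (87.3 − 27.6) / 27.6 = 21.79/27.6 = 0.790 μM.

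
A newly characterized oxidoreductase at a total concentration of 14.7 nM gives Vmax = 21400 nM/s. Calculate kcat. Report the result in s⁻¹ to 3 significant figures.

kcat = Vmax/[E]total = 21400 nM/s / 14.7 nM = 1460 s⁻¹.

1460 s⁻¹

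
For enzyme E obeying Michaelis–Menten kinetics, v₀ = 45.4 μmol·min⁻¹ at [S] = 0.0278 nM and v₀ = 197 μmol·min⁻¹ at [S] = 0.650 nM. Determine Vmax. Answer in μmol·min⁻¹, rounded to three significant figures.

From v = Vmax[S]/(Km+[S]), each point gives Vmax = v(Km+[S])/[S].
Equating: 45.4(Km+0.0278)/0.0278 = 197(Km+0.650)/0.650.
1633·Km + 45.4 = 303.1·Km + 197, so (1633 − 303.1)·Km = 197 − 45.4.
Km = 151.6/1330 = 0.114 nM; then Vmax = 45.4(0.114+0.0278)/0.0278 = 232 μmol·min⁻¹.

232 μmol·min⁻¹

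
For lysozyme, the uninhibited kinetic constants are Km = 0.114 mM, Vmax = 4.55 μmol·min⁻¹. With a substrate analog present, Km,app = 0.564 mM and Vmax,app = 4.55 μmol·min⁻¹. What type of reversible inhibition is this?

competitive

Km increases (0.114 → 0.564 mM) while Vmax is unchanged — the hallmark of competitive inhibition.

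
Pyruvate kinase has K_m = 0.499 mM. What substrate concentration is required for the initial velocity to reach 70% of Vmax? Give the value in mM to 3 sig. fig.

v/Vmax = [S]/(Km+[S]) = 0.7, so [S] = Km·0.7/(1 − 0.7) = 0.499 × 2.333.
[S] = 1.16 mM.

1.16 mM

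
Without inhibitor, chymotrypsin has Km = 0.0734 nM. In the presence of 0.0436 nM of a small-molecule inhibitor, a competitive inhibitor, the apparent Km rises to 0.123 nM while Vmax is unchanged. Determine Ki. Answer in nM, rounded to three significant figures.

0.0645 nM

Competitive: Km,app = α·Km with α = 1 + [I]/Ki.
α = Km,app/Km = 0.123/0.0734 = 1.676.
Since α = 1 + [I]/Ki, [I]/Ki = 1.676 − 1 = 0.6757 and Ki = 0.0436/0.6757 = 0.0645 nM.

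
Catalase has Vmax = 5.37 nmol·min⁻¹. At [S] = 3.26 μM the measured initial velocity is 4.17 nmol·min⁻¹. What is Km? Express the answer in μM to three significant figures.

0.938 μM

v/Vmax = 4.17/5.37 = 0.7765 = [S]/(Km+[S]).
So Km + [S] = [S]/0.7765 = 4.198 μM, giving Km = 4.198 − 3.26 = 0.938 μM.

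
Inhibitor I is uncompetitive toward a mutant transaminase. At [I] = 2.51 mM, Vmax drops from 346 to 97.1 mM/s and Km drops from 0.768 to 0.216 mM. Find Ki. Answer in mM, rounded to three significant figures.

Uncompetitive: Vmax,app = Vmax/α (and Km,app = Km/α) with α = 1 + [I]/Ki.
α = Vmax/Vmax,app = 346/97.1 = 3.563.
Ki = [I]/(α − 1) = 2.51/2.563 = 0.979 mM.

0.979 mM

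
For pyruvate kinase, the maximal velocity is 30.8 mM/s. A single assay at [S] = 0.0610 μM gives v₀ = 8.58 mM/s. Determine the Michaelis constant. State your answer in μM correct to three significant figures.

v/Vmax = 8.58/30.8 = 0.2786 = [S]/(Km+[S]).
So Km + [S] = [S]/0.2786 = 0.2190 μM, giving Km = 0.2190 − 0.0610 = 0.158 μM.

0.158 μM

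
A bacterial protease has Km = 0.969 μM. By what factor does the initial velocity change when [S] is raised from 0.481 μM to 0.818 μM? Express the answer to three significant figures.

Since Vmax cancels, v₂/v₁ = [S]₂(Km+[S]₁) / [S]₁(Km+[S]₂).
= 0.818×(0.969+0.481) / (0.481×(0.969+0.818)) = 1.186/0.8595 = 1.38.

1.38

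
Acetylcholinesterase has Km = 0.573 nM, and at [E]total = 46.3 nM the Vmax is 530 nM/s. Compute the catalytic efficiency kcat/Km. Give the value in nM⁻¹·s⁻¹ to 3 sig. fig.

kcat = Vmax/[E]total = 530/46.3 = 11.4 s⁻¹.
kcat/Km = 11.4/0.573 = 20.0 nM⁻¹·s⁻¹.

20.0 nM⁻¹·s⁻¹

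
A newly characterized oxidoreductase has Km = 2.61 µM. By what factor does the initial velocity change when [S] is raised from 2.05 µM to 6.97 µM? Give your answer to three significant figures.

The fractional saturations are [S]/(Km+[S]) = 2.05/4.660 = 0.4399 and 6.97/9.580 = 0.7276.
v₂/v₁ is just their ratio: 0.7276/0.4399 = 1.65.

1.65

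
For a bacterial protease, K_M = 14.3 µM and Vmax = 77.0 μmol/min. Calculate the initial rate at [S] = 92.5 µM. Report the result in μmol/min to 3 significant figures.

[S]/(Km+[S]) = 92.5/106.8 = 0.8661, the fractional saturation.
v = 0.8661 × Vmax = 0.8661 × 77.0 = 66.7 μmol/min.

66.7 μmol/min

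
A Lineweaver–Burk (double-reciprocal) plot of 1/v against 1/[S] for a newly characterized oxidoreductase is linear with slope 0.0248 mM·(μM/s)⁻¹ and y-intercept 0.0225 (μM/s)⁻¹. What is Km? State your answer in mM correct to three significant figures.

1.10 mM

y-intercept = 1/Vmax ⇒ Vmax = 44.4 μM/s; slope = Km/Vmax ⇒ Km = slope × Vmax.
Km = 0.0248 × 44.4 = 1.10 mM.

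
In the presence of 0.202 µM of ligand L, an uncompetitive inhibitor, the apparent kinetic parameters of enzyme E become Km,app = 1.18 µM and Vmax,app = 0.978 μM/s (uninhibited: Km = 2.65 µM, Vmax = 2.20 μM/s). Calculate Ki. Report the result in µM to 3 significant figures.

Uncompetitive: Vmax,app = Vmax/α (and Km,app = Km/α) with α = 1 + [I]/Ki.
α = Vmax/Vmax,app = 2.20/0.978 = 2.249.
Ki = [I]/(α − 1) = 0.202/1.249 = 0.162 µM.

0.162 µM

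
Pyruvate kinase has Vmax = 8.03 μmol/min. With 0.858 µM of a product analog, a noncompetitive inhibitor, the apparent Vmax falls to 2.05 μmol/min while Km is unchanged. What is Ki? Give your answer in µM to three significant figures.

0.294 µM

Noncompetitive: Vmax,app = Vmax/α with α = 1 + [I]/Ki.
α = Vmax/Vmax,app = 8.03/2.05 = 3.917.
Ki = [I]/(α − 1) = 0.858/2.917 = 0.294 µM.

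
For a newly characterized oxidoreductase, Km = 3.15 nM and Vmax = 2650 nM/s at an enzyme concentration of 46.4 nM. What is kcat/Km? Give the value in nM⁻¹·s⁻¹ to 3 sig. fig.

18.1 nM⁻¹·s⁻¹

kcat = Vmax/[E]total = 2650/46.4 = 57.1 s⁻¹.
kcat/Km = 57.1/3.15 = 18.1 nM⁻¹·s⁻¹.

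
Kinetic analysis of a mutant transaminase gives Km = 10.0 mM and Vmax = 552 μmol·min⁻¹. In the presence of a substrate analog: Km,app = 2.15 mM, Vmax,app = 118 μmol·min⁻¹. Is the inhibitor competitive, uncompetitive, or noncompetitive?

uncompetitive

Both Km and Vmax decrease by the same factor (~4.66-fold) — characteristic of uncompetitive inhibition.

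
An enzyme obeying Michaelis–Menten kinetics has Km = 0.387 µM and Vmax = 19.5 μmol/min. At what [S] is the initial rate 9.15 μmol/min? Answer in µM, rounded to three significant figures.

Rearranging v = Vmax[S]/(Km+[S]) gives [S] = Km·v/(Vmax − v).
[S] = 0.387 × 9.15 / (19.5 − 9.15) = 3.541/10.35 = 0.342 µM.

0.342 µM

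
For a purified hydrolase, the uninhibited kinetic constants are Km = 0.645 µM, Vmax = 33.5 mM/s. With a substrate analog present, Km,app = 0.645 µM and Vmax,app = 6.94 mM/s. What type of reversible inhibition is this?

Vmax decreases (33.5 → 6.94 mM/s) while Km is unchanged — pure noncompetitive inhibition.

noncompetitive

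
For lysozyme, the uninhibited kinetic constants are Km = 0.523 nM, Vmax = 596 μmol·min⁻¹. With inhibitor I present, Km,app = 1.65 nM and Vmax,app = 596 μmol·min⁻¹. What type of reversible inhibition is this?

Km increases (0.523 → 1.65 nM) while Vmax is unchanged — the hallmark of competitive inhibition.

competitive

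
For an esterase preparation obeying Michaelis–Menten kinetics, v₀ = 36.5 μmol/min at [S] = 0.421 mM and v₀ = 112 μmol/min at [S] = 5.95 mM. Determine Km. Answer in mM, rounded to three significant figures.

1.11 mM

From v = Vmax[S]/(Km+[S]), each point gives Vmax = v(Km+[S])/[S].
Equating: 36.5(Km+0.421)/0.421 = 112(Km+5.95)/5.95.
86.70·Km + 36.5 = 18.82·Km + 112, so (86.70 − 18.82)·Km = 112 − 36.5.
Km = 75.50/67.87 = 1.11 mM; then Vmax = 36.5(1.11+0.421)/0.421 = 133 μmol/min.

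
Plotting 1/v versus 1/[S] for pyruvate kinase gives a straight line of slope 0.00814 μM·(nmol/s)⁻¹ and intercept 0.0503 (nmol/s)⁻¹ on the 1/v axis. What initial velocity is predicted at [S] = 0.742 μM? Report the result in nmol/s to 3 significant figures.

The y-intercept is 1/Vmax, so Vmax = 1/0.0503 = 19.9 nmol/s.
The slope is Km/Vmax, so Km = 0.00814 × 19.9 = 0.162 μM.
Then v = 19.9 × 0.742/(0.162 + 0.742) = 16.3 nmol/s.

16.3 nmol/s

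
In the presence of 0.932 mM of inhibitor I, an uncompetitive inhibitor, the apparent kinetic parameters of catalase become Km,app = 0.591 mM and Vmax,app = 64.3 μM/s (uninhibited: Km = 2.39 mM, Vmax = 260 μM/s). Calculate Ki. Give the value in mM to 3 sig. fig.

Uncompetitive: Vmax,app = Vmax/α (and Km,app = Km/α) with α = 1 + [I]/Ki.
α = Vmax/Vmax,app = 260/64.3 = 4.044.
Since α = 1 + [I]/Ki, [I]/Ki = 4.044 − 1 = 3.044 and Ki = 0.932/3.044 = 0.306 mM.

0.306 mM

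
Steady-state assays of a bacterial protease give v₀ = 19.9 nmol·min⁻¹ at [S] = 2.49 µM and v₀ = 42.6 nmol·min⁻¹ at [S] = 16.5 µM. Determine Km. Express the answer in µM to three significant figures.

In reciprocal form, 1/v = (Km/Vmax)·(1/[S]) + 1/Vmax. The two points give (1/[S], 1/v) = (0.4016, 0.05025) and (0.06061, 0.02347).
Slope = (0.05025 − 0.02347)/(0.4016 − 0.06061) = 0.07853; intercept = 0.05025 − 0.07853×0.4016 = 0.01872.
Vmax = 1/intercept = 53.4 nmol·min⁻¹; Km = slope × Vmax = 0.07853 × 53.4 = 4.20 µM.

4.20 µM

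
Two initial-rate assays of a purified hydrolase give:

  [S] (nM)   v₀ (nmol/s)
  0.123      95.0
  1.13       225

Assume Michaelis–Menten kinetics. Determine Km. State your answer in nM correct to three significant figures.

In reciprocal form, 1/v = (Km/Vmax)·(1/[S]) + 1/Vmax. The two points give (1/[S], 1/v) = (8.130, 0.01053) and (0.8850, 0.004444).
Slope = (0.01053 − 0.004444)/(8.130 − 0.8850) = 0.0008394; intercept = 0.01053 − 0.0008394×8.130 = 0.003702.
Vmax = 1/intercept = 270 nmol/s; Km = slope × Vmax = 0.0008394 × 270 = 0.227 nM.

0.227 nM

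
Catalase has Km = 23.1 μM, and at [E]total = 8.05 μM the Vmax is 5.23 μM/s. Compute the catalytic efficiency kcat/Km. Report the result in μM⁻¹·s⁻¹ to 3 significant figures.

0.0281 μM⁻¹·s⁻¹

kcat = Vmax/[E]total = 5.23/8.05 = 0.650 s⁻¹.
kcat/Km = 0.650/23.1 = 0.0281 μM⁻¹·s⁻¹.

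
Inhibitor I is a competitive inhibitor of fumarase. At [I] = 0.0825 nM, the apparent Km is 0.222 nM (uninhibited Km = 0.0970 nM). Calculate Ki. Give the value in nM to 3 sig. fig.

0.0640 nM

Competitive: Km,app = α·Km with α = 1 + [I]/Ki.
α = Km,app/Km = 0.222/0.0970 = 2.289.
Ki = [I]/(α − 1) = 0.0825/1.289 = 0.0640 nM.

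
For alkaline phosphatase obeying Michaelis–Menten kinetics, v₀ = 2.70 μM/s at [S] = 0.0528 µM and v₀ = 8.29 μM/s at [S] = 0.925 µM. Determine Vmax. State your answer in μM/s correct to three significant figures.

From v = Vmax[S]/(Km+[S]), each point gives Vmax = v(Km+[S])/[S].
Equating: 2.70(Km+0.0528)/0.0528 = 8.29(Km+0.925)/0.925.
51.14·Km + 2.70 = 8.962·Km + 8.29, so (51.14 − 8.962)·Km = 8.29 − 2.70.
Km = 5.590/42.17 = 0.133 µM; then Vmax = 2.70(0.133+0.0528)/0.0528 = 9.48 μM/s.

9.48 μM/s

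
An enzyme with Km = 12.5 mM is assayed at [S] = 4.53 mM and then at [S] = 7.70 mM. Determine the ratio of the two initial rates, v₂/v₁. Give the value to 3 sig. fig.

The fractional saturations are [S]/(Km+[S]) = 4.53/17.03 = 0.2660 and 7.70/20.20 = 0.3812.
v₂/v₁ is just their ratio: 0.3812/0.2660 = 1.43.

1.43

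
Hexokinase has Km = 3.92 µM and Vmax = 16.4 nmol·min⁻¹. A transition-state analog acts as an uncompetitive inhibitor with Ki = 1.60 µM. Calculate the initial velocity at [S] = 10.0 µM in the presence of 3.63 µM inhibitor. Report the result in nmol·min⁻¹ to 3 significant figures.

4.48 nmol·min⁻¹

α = 1 + [I]/Ki = 1 + 3.63/1.60 = 3.269.
For an uncompetitive inhibitor, both parameters are divided by α, giving Vmax/α and Km/α: Km,app = 1.20 µM, Vmax,app = 5.02 nmol·min⁻¹.
v = Vmax,app·[S]/(Km,app + [S]) = 5.02 × 10.0/(1.20 + 10.0) = 4.48 nmol·min⁻¹.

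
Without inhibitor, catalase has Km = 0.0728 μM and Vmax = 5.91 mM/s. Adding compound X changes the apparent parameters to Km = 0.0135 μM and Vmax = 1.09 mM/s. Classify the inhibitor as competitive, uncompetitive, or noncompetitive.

uncompetitive

Both Km and Vmax decrease by the same factor (~5.40-fold) — characteristic of uncompetitive inhibition.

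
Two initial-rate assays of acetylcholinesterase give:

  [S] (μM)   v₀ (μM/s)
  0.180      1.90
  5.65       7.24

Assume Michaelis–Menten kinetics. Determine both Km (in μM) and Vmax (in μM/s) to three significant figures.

In reciprocal form, 1/v = (Km/Vmax)·(1/[S]) + 1/Vmax. The two points give (1/[S], 1/v) = (5.556, 0.5263) and (0.1770, 0.1381).
Slope = (0.5263 − 0.1381)/(5.556 − 0.1770) = 0.07217; intercept = 0.5263 − 0.07217×5.556 = 0.1253.
Vmax = 1/intercept = 7.98 μM/s; Km = slope × Vmax = 0.07217 × 7.98 = 0.576 μM.

Km = 0.576 μM; Vmax = 7.98 μM/s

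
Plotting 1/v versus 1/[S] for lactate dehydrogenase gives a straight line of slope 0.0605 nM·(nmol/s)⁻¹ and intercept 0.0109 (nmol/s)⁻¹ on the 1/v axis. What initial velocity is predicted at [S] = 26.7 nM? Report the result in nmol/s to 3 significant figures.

The y-intercept is 1/Vmax, so Vmax = 1/0.0109 = 91.7 nmol/s.
The slope is Km/Vmax, so Km = 0.0605 × 91.7 = 5.55 nM.
Then v = 91.7 × 26.7/(5.55 + 26.7) = 76.0 nmol/s.

76.0 nmol/s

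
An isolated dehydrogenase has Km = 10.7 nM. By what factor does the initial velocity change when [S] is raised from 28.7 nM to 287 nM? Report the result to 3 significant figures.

Since Vmax cancels, v₂/v₁ = [S]₂(Km+[S]₁) / [S]₁(Km+[S]₂).
= 287×(10.7+28.7) / (28.7×(10.7+287)) = 11310/8544 = 1.32.

1.32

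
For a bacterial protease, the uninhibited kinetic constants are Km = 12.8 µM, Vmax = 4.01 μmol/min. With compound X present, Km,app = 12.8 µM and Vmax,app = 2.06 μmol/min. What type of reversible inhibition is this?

Vmax decreases (4.01 → 2.06 μmol/min) while Km is unchanged — pure noncompetitive inhibition.

noncompetitive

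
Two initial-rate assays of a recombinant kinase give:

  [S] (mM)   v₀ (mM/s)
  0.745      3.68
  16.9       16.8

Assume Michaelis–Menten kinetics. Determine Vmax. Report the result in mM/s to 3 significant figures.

From v = Vmax[S]/(Km+[S]), each point gives Vmax = v(Km+[S])/[S].
Equating: 3.68(Km+0.745)/0.745 = 16.8(Km+16.9)/16.9.
4.940·Km + 3.68 = 0.9941·Km + 16.8, so (4.940 − 0.9941)·Km = 16.8 − 3.68.
Km = 13.12/3.946 = 3.33 mM; then Vmax = 3.68(3.33+0.745)/0.745 = 20.1 mM/s.

20.1 mM/s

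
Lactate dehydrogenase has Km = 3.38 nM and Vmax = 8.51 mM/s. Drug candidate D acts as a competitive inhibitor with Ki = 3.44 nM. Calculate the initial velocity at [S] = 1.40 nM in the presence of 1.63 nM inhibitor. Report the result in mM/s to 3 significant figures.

1.87 mM/s

α = 1 + [I]/Ki = 1 + 1.63/3.44 = 1.474.
For a competitive inhibitor, Vmax is unchanged and the apparent Km becomes α·Km: Km,app = 4.98 nM, Vmax,app = 8.51 mM/s.
v = Vmax,app·[S]/(Km,app + [S]) = 8.51 × 1.40/(4.98 + 1.40) = 1.87 mM/s.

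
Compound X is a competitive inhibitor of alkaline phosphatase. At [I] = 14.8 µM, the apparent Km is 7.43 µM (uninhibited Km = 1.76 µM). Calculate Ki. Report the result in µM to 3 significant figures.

4.59 µM

Competitive: Km,app = α·Km with α = 1 + [I]/Ki.
α = Km,app/Km = 7.43/1.76 = 4.222.
Since α = 1 + [I]/Ki, [I]/Ki = 4.222 − 1 = 3.222 and Ki = 14.8/3.222 = 4.59 µM.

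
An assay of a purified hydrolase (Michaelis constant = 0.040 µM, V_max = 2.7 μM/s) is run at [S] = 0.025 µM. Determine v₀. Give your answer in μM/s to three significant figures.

1.04 μM/s

v = Vmax·[S]/(Km + [S]) = 2.7 × 0.025 / (0.040 + 0.025)
  = 0.06750 / 0.06500 = 1.04 μM/s.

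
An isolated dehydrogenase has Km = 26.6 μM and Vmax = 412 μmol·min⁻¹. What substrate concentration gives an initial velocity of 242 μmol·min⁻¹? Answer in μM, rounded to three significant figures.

Rearranging v = Vmax[S]/(Km+[S]) gives [S] = Km·v/(Vmax − v).
[S] = 26.6 × 242 / (412 − 242) = 6437/170.0 = 37.9 μM.

37.9 μM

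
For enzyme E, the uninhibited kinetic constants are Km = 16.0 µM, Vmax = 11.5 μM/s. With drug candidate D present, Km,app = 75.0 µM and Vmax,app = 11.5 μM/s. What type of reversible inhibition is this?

competitive

Km increases (16.0 → 75.0 µM) while Vmax is unchanged — the hallmark of competitive inhibition.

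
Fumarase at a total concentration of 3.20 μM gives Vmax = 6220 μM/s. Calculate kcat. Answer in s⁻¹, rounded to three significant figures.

1940 s⁻¹

kcat = Vmax/[E]total = 6220 μM/s / 3.20 μM = 1940 s⁻¹.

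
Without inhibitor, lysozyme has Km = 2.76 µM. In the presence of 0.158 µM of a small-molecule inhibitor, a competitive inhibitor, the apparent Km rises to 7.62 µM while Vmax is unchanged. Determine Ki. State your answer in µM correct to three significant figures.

0.0897 µM

Competitive: Km,app = α·Km with α = 1 + [I]/Ki.
α = Km,app/Km = 7.62/2.76 = 2.761.
Since α = 1 + [I]/Ki, [I]/Ki = 2.761 − 1 = 1.761 and Ki = 0.158/1.761 = 0.0897 µM.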